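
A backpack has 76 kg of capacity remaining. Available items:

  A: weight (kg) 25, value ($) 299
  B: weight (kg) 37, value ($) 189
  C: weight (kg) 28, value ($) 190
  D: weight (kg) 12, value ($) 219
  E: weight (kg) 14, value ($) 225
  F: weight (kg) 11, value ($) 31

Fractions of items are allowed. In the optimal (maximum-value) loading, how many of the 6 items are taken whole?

Greedy by value/weight ratio, highest first.
Order: D (219/12=18.25) > E (225/14=16.07) > A (299/25=11.96) > C (190/28=6.79) > B (189/37=5.11) > F (31/11=2.82)
Fill: take D (12 @ 219) → take E (14 @ 225) → take A (25 @ 299) → take 25/28 of C → 169.64; 76/76 used.
3 item(s) taken whole; one partial (take 25/28 of C).

3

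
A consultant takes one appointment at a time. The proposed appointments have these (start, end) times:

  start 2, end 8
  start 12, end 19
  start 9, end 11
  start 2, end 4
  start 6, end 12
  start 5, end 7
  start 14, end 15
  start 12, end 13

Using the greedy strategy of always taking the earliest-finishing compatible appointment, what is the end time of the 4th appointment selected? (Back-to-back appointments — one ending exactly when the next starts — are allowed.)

Sort by end time and greedily take each interval whose start is ≥ the last chosen end.
Sorted by end: (2,4)  (5,7)  (2,8)  (9,11)  (6,12)  (12,13)  (14,15)  (12,19)
take (2,4); take (5,7); take (9,11); take (12,13); take (14,15).
Selected: (2,4) (5,7) (9,11) (12,13) (14,15)

13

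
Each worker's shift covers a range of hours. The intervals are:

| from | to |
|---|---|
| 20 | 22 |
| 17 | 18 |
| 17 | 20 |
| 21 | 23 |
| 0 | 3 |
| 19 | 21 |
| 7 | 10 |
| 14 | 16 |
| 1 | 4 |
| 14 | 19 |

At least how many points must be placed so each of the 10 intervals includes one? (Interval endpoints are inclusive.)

Sort by right endpoint; whenever an interval is uncovered, place a point at its right end.
Sorted: [0,3] [1,4] [7,10] [14,16] [17,18] [14,19] [17,20] [19,21] [20,22] [21,23]
{[0,3],[1,4]} hit by 3; {[7,10]} hit by 10; {[14,16]} hit by 16; {[17,18],[14,19],[17,20]} hit by 18; {[19,21],[20,22],[21,23]} hit by 21.
Points: 3, 10, 16, 18, 21 (5 total).

5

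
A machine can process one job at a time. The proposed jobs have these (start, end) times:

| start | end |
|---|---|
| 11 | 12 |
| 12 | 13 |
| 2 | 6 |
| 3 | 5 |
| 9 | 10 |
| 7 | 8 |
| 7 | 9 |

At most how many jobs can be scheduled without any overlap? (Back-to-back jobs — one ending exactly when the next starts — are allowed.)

5

Greedy by earliest finish: after sorting by end time, pick each interval compatible with the last pick.
By end time: (3,5), (2,6), (7,8), (7,9), (9,10), (11,12), (12,13).
Pick (3,5); next start ≥ 5 → (7,8); next start ≥ 8 → (9,10); next start ≥ 10 → (11,12); next start ≥ 12 → (12,13).
Selected 5 jobs.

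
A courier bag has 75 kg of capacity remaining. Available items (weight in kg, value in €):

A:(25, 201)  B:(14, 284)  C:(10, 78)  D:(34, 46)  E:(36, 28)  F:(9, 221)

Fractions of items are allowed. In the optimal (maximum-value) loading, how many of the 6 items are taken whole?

4

Order: F (221/9=24.56) > B (284/14=20.29) > A (201/25=8.04) > C (78/10=7.80) > D (46/34=1.35) > E (28/36=0.78)
Fill: take F (9 @ 221) → take B (14 @ 284) → take A (25 @ 201) → take C (10 @ 78) → take 17/34 of D → 23.00; 75/75 used.
4 item(s) taken whole; one partial (take 17/34 of D).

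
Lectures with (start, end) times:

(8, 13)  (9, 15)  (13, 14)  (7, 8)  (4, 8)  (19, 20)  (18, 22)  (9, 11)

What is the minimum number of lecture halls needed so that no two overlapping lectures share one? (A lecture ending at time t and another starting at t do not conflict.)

3

The answer is the maximum number of intervals overlapping at any instant.
Events (time:±→running): 4:+→1 7:+→2 8:-→1 8:-→0 8:+→1 9:+→2 9:+→3 … peak 3.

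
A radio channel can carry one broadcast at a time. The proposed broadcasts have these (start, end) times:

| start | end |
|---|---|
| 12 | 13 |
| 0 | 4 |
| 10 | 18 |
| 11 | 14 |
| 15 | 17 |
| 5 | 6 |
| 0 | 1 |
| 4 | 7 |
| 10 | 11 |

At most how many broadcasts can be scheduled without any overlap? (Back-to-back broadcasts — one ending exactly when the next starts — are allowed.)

5

Greedy by earliest finish: after sorting by end time, pick each interval compatible with the last pick.
By end time: (0,1), (0,4), (5,6), (4,7), (10,11), (12,13), (11,14), (15,17), (10,18).
Pick (0,1); next start ≥ 1 → (5,6); next start ≥ 6 → (10,11); next start ≥ 11 → (12,13); next start ≥ 13 → (15,17).
Selected 5 broadcasts.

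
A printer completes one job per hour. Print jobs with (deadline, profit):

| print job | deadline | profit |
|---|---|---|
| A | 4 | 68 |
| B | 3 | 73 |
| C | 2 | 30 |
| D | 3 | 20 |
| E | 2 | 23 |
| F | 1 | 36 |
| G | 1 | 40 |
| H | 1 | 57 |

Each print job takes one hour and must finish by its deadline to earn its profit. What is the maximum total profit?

228

Take jobs in profit order; each goes to the latest open slot no later than its deadline.
Profit order: B=73 A=68 H=57 G=40 F=36 C=30 E=23 D=20
Assign: B→slot 3, A→slot 4, H→slot 1, G skipped, F skipped, C→slot 2, E skipped, D skipped.
Slots: [1:H] [2:C] [3:B] [4:A]
Profit = 57 + 30 + 73 + 68 = 228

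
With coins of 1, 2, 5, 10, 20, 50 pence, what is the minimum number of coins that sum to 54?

3

54 − 1×50→4 − 2×2→0
Total coins = 1 + 2 = 3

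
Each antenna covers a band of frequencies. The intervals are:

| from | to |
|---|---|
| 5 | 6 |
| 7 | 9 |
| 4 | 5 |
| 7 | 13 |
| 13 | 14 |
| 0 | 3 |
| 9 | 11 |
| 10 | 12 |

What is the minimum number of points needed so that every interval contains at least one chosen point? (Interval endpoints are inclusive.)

Process intervals by earliest right end; each time one isn't hit yet, stab at its right endpoint.
By right end: [0,3]  [4,5]  [5,6]  [7,9]  [9,11]  [10,12]  [7,13]  [13,14]
[0,3] uncovered → point at 3; [4,5] uncovered → point at 5; [7,9] uncovered → point at 9; [10,12] uncovered → point at 12; [13,14] uncovered → point at 14.
Points: 3, 5, 9, 12, 14 (5 total).

5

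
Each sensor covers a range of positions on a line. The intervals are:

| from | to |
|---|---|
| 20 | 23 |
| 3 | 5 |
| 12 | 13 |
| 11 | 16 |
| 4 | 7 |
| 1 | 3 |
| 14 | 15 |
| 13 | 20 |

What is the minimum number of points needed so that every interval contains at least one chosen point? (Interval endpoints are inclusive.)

5

Sort by right endpoint; whenever an interval is uncovered, place a point at its right end.
Sorted: [1,3] [3,5] [4,7] [12,13] [14,15] [11,16] [13,20] [20,23]
{[1,3],[3,5]} hit by 3; {[4,7]} hit by 7; {[12,13]} hit by 13; {[14,15],[11,16],[13,20]} hit by 15; {[20,23]} hit by 23.
Points: 3, 7, 13, 15, 23 (5 total).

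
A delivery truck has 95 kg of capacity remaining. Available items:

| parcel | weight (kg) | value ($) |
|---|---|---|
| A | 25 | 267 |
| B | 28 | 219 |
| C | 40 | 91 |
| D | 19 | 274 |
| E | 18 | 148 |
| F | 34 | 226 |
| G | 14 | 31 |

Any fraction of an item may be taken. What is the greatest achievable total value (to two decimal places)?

Order: D (274/19=14.42) > A (267/25=10.68) > E (148/18=8.22) > B (219/28=7.82) > F (226/34=6.65) > C (91/40=2.27) > G (31/14=2.21)
Fill: take D (19 @ 274) → take A (25 @ 267) → take E (18 @ 148) → take B (28 @ 219) → take 5/34 of F → 33.24; 95/95 used.
Total value = 941.24

941.24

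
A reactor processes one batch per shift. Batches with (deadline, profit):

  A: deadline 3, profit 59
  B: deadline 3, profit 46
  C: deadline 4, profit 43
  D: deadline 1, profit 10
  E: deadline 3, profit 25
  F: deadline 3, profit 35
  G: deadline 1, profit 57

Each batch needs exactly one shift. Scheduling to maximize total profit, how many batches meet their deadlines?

Sort by profit descending; place each in the latest free slot ≤ its deadline.
By profit: A(d3,59), G(d1,57), B(d3,46), C(d4,43), F(d3,35), E(d3,25), D(d1,10)
A→slot 3; G→slot 1; B→slot 2; C→slot 4; F skipped; E skipped; D skipped.
4 of 7 scheduled.

4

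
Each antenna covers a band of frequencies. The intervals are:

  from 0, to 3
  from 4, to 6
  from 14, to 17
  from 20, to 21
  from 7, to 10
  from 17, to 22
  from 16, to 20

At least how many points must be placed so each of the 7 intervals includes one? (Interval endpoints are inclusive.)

5

Sorted: [0,3] [4,6] [7,10] [14,17] [16,20] [20,21] [17,22]
{[0,3]} hit by 3; {[4,6]} hit by 6; {[7,10]} hit by 10; {[14,17],[16,20]} hit by 17; {[20,21],[17,22]} hit by 21.
Points: 3, 6, 10, 17, 21 (5 total).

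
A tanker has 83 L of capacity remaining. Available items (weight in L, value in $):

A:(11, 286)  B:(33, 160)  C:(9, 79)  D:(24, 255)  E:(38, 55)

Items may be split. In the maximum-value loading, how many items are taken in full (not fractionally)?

4

Greedy by value/weight ratio, highest first.
Ratios (sorted): A 26.00, D 10.62, C 8.78, B 4.85, E 1.45
take A (11 @ 286); take D (24 @ 255); take C (9 @ 79); take B (33 @ 160); take 6/38 of E → 8.68. Capacity used 83/83.
4 item(s) taken whole; one partial (take 6/38 of E).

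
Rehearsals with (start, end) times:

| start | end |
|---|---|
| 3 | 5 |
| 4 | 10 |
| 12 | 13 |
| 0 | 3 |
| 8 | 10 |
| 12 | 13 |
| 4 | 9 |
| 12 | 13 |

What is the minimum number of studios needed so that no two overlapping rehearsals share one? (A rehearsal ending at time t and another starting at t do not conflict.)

starts: [0, 3, 4, 4, 8, 12, 12, 12]
ends:   [3, 5, 9, 10, 10, 13, 13, 13]
s0→1 e3→0 s3→1 s4→2 s4→3  — peak 3.

3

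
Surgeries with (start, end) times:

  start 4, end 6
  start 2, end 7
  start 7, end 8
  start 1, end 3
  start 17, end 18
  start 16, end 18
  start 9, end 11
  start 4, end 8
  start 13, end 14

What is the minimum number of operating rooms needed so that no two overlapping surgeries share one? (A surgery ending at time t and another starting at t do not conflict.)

3

The answer is the maximum number of intervals overlapping at any instant.
Events (time:±→running): 1:+→1 2:+→2 3:-→1 4:+→2 4:+→3 … peak 3.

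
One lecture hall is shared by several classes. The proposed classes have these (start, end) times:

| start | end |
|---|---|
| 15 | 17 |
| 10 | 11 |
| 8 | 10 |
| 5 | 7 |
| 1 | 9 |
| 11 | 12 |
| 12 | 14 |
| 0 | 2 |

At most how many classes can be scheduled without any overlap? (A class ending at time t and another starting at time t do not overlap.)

7

Order by finish time; keep every interval that doesn't clash with the previous kept one.
Sorted by end: (0,2)  (5,7)  (1,9)  (8,10)  (10,11)  (11,12)  (12,14)  (15,17)
take (0,2); take (5,7); take (8,10); take (10,11); take (11,12); take (12,14); take (15,17).
Selected 7 classes.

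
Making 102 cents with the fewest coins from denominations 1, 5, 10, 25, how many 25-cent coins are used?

Use the largest denomination that fits, subtract, and repeat.
102 − 4×25→2 − 2×1→0
Count of 25: 4

4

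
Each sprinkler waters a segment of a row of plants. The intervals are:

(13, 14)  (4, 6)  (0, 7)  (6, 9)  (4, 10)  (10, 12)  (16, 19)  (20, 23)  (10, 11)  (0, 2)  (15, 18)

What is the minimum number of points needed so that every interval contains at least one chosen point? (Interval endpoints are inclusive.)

Process intervals by earliest right end; each time one isn't hit yet, stab at its right endpoint.
Sorted: [0,2] [4,6] [0,7] [6,9] [4,10] [10,11] [10,12] [13,14] [15,18] [16,19] [20,23]
{[0,2]} hit by 2; {[4,6],[0,7],[6,9],[4,10]} hit by 6; {[10,11],[10,12]} hit by 11; {[13,14]} hit by 14; {[15,18],[16,19]} hit by 18; {[20,23]} hit by 23.
Points: 2, 6, 11, 14, 18, 23 (6 total).

6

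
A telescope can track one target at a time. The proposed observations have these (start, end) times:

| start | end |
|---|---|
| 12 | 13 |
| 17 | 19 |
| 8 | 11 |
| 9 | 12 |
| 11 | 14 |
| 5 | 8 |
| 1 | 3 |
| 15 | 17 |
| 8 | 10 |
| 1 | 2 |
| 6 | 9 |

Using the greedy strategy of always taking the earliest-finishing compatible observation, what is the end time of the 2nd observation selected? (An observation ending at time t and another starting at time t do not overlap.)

8

By end time: (1,2), (1,3), (5,8), (6,9), (8,10), (8,11), (9,12), (12,13), (11,14), (15,17), (17,19).
Pick (1,2); next start ≥ 2 → (5,8); next start ≥ 8 → (8,10); next start ≥ 10 → (12,13); next start ≥ 13 → (15,17); next start ≥ 17 → (17,19).
Selected: (1,2) (5,8) (8,10) (12,13) (15,17) (17,19)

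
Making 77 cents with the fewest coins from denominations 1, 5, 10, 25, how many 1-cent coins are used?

Use the largest denomination that fits, subtract, and repeat.
77 − 3×25→2 − 2×1→0
Count of 1: 2

2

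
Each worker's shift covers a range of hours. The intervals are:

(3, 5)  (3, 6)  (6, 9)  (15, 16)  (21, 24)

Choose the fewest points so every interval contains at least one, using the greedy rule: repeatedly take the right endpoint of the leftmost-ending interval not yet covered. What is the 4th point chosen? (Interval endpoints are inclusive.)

Process intervals by earliest right end; each time one isn't hit yet, stab at its right endpoint.
By right end: [3,5]  [3,6]  [6,9]  [15,16]  [21,24]
[3,5] uncovered → point at 5; [6,9] uncovered → point at 9; [15,16] uncovered → point at 16; [21,24] uncovered → point at 24.
Points: 5, 9, 16, 24 (4 total).

24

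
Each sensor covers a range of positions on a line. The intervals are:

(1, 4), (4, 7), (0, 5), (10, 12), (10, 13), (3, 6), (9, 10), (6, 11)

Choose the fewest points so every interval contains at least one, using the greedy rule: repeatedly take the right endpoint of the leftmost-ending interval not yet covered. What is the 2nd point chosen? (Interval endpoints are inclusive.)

By right end: [1,4]  [0,5]  [3,6]  [4,7]  [9,10]  [6,11]  [10,12]  [10,13]
[1,4] uncovered → point at 4; [9,10] uncovered → point at 10.
Points: 4, 10 (2 total).

10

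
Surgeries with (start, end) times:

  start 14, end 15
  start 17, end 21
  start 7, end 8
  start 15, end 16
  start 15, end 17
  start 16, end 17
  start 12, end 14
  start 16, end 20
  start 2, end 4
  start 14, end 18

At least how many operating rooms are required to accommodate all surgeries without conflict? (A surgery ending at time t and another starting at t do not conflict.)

Count concurrent intervals with a sweep; the peak is the room count.
Events (time:±→running): 2:+→1 4:-→0 7:+→1 8:-→0 12:+→1 14:-→0 14:+→1 14:+→2 15:-→1 15:+→2 15:+→3 16:-→2 16:+→3 16:+→4 … peak 4.

4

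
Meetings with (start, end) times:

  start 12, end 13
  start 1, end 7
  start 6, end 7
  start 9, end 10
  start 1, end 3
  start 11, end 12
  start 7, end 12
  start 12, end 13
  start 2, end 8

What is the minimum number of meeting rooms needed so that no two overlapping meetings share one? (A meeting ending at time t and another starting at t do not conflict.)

3

Events (time:±→running): 1:+→1 1:+→2 2:+→3 … peak 3.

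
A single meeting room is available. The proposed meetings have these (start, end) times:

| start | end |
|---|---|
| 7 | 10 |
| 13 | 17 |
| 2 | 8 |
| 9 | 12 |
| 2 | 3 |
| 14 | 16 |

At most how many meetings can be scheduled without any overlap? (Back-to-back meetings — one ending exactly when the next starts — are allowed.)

3

Greedy by earliest finish: after sorting by end time, pick each interval compatible with the last pick.
Sorted by end: (2,3)  (2,8)  (7,10)  (9,12)  (14,16)  (13,17)
take (2,3); skip (2,8); take (7,10); take (14,16).
Selected 3 meetings.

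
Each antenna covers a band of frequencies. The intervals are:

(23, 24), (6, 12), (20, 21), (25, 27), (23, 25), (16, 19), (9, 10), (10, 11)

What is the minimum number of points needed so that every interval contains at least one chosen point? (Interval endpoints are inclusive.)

5

Sort by right endpoint; whenever an interval is uncovered, place a point at its right end.
By right end: [9,10]  [10,11]  [6,12]  [16,19]  [20,21]  [23,24]  [23,25]  [25,27]
[9,10] uncovered → point at 10; [16,19] uncovered → point at 19; [20,21] uncovered → point at 21; [23,24] uncovered → point at 24; [25,27] uncovered → point at 27.
Points: 10, 19, 21, 24, 27 (5 total).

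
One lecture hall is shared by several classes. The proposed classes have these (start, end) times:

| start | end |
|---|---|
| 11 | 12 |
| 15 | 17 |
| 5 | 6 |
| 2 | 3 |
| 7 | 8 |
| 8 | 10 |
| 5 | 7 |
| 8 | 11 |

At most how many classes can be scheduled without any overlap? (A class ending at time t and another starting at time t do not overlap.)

Greedy by earliest finish: after sorting by end time, pick each interval compatible with the last pick.
By end time: (2,3), (5,6), (5,7), (7,8), (8,10), (8,11), (11,12), (15,17).
Pick (2,3); next start ≥ 3 → (5,6); next start ≥ 6 → (7,8); next start ≥ 8 → (8,10); next start ≥ 10 → (11,12); next start ≥ 12 → (15,17).
Selected 6 classes.

6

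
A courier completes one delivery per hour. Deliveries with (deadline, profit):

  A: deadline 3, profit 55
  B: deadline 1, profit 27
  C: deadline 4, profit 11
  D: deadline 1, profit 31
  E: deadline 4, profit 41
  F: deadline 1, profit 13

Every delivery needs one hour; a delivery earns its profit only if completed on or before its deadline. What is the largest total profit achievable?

Take jobs in profit order; each goes to the latest open slot no later than its deadline.
By profit: A(d3,55), E(d4,41), D(d1,31), B(d1,27), F(d1,13), C(d4,11)
A→slot 3; E→slot 4; D→slot 1; B skipped; F skipped; C→slot 2.
Profit = 31 + 11 + 55 + 41 = 138

138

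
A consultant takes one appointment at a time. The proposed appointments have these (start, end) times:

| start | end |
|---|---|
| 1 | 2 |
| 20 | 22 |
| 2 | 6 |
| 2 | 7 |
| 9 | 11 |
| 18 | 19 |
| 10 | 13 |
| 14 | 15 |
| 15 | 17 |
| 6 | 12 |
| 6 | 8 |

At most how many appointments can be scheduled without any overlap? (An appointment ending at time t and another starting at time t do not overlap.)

Order by finish time; keep every interval that doesn't clash with the previous kept one.
By end time: (1,2), (2,6), (2,7), (6,8), (9,11), (6,12), (10,13), (14,15), (15,17), (18,19), (20,22).
Pick (1,2); next start ≥ 2 → (2,6); next start ≥ 6 → (6,8); next start ≥ 8 → (9,11); next start ≥ 11 → (14,15); next start ≥ 15 → (15,17); next start ≥ 17 → (18,19); next start ≥ 19 → (20,22).
Selected 8 appointments.

8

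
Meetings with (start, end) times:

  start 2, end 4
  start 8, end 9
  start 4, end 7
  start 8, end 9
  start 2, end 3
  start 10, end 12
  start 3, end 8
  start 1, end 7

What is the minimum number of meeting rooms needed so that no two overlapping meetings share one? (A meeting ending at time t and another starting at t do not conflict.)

3

The answer is the maximum number of intervals overlapping at any instant.
starts: [1, 2, 2, 3, 4, 8, 8, 10]
ends:   [3, 4, 7, 7, 8, 9, 9, 12]
s1→1 s2→2 s2→3  — peak 3.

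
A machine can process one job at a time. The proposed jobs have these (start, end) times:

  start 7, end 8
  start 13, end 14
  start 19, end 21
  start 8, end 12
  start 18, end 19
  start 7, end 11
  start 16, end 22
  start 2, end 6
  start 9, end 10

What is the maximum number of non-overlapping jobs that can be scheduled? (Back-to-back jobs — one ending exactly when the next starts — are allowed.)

6

Greedy by earliest finish: after sorting by end time, pick each interval compatible with the last pick.
Sorted by end: (2,6)  (7,8)  (9,10)  (7,11)  (8,12)  (13,14)  (18,19)  (19,21)  (16,22)
take (2,6); take (7,8); take (9,10); take (13,14); take (18,19); take (19,21).
Selected 6 jobs.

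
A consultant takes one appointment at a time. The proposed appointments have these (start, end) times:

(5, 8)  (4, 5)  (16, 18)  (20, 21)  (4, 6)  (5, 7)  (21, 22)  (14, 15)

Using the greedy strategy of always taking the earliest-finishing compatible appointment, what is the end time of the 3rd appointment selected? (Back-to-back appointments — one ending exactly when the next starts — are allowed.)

15

Order by finish time; keep every interval that doesn't clash with the previous kept one.
By end time: (4,5), (4,6), (5,7), (5,8), (14,15), (16,18), (20,21), (21,22).
Pick (4,5); next start ≥ 5 → (5,7); next start ≥ 7 → (14,15); next start ≥ 15 → (16,18); next start ≥ 18 → (20,21); next start ≥ 21 → (21,22).
Selected: (4,5) (5,7) (14,15) (16,18) (20,21) (21,22)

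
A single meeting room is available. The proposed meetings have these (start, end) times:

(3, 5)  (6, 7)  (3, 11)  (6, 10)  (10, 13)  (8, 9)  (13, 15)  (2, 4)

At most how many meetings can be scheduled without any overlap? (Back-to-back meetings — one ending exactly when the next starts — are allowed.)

5

Sorted by end: (2,4)  (3,5)  (6,7)  (8,9)  (6,10)  (3,11)  (10,13)  (13,15)
take (2,4); skip (3,5); take (6,7); take (8,9); skip (3,11); take (10,13); take (13,15).
Selected 5 meetings.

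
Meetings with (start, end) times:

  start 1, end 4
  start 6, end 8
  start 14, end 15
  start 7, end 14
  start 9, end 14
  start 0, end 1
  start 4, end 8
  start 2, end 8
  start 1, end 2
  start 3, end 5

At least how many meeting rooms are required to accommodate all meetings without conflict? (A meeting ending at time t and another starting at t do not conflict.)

4

starts: [0, 1, 1, 2, 3, 4, 6, 7, 9, 14]
ends:   [1, 2, 4, 5, 8, 8, 8, 14, 14, 15]
s0→1 e1→0 s1→1 s1→2 e2→1 s2→2 s3→3 e4→2 s4→3 e5→2 s6→3 s7→4  — peak 4.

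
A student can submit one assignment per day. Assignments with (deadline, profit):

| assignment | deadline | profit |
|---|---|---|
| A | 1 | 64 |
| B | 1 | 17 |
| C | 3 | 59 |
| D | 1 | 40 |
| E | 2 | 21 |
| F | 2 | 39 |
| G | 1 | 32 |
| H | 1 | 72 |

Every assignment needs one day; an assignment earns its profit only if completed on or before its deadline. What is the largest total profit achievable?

170

Take jobs in profit order; each goes to the latest open slot no later than its deadline.
By profit: H(d1,72), A(d1,64), C(d3,59), D(d1,40), F(d2,39), G(d1,32), E(d2,21), B(d1,17)
H→slot 1; A skipped; C→slot 3; D skipped; F→slot 2; G skipped; E skipped; B skipped.
Profit = 72 + 39 + 59 = 170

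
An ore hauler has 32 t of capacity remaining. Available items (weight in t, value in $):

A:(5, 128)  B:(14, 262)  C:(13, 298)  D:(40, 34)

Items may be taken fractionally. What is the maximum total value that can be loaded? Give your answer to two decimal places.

688.00

Sort by value per unit weight and fill in that order.
Ratios (sorted): A 25.60, C 22.92, B 18.71, D 0.85
take A (5 @ 128); take C (13 @ 298); take B (14 @ 262). Capacity used 32/32.
Total value = 688.00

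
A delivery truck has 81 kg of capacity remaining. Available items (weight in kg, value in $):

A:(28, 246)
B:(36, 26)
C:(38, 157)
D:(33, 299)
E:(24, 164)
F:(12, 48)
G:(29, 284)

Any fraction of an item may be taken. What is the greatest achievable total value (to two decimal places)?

Greedy by value/weight ratio, highest first.
Ratios (sorted): G 9.79, D 9.06, A 8.79, E 6.83, C 4.13, F 4.00, B 0.72
take G (29 @ 284); take D (33 @ 299); take 19/28 of A → 166.93. Capacity used 81/81.
Total value = 749.93

749.93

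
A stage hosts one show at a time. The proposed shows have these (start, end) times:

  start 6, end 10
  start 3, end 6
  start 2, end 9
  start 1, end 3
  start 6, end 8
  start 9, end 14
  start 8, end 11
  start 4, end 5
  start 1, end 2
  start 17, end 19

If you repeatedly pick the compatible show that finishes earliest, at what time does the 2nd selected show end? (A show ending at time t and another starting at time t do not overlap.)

5

By end time: (1,2), (1,3), (4,5), (3,6), (6,8), (2,9), (6,10), (8,11), (9,14), (17,19).
Pick (1,2); next start ≥ 2 → (4,5); next start ≥ 5 → (6,8); next start ≥ 8 → (8,11); next start ≥ 11 → (17,19).
Selected: (1,2) (4,5) (6,8) (8,11) (17,19)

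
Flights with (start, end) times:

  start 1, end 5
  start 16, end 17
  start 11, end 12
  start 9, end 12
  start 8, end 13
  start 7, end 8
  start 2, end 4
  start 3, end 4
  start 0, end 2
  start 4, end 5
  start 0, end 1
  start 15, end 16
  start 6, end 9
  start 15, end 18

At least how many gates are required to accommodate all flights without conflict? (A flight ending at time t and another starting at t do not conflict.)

starts: [0, 0, 1, 2, 3, 4, 6, 7, 8, 9, 11, 15, 15, 16]
ends:   [1, 2, 4, 4, 5, 5, 8, 9, 12, 12, 13, 16, 17, 18]
s0→1 s0→2 e1→1 s1→2 e2→1 s2→2 s3→3  — peak 3.

3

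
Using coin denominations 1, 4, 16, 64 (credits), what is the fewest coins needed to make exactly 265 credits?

265 = 4×64 + 2×4 + 1×1
Total coins = 4 + 2 + 1 = 7

7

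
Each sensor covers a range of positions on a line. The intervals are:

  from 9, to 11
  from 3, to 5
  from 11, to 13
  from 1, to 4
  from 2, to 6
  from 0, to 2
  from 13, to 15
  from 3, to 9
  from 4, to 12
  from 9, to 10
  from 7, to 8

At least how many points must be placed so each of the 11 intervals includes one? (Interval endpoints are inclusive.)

By right end: [0,2]  [1,4]  [3,5]  [2,6]  [7,8]  [3,9]  [9,10]  [9,11]  [4,12]  [11,13]  [13,15]
[0,2] uncovered → point at 2; [3,5] uncovered → point at 5; [7,8] uncovered → point at 8; [9,10] uncovered → point at 10; [11,13] uncovered → point at 13.
Points: 2, 5, 8, 10, 13 (5 total).

5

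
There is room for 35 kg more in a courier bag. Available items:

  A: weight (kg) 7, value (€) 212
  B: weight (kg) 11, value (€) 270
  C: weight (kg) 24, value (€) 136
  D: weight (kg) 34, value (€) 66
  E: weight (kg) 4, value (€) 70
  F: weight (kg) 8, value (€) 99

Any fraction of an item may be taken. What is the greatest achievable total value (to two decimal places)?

Greedy by value/weight ratio, highest first.
Ratios (sorted): A 30.29, B 24.55, E 17.50, F 12.38, C 5.67, D 1.94
take A (7 @ 212); take B (11 @ 270); take E (4 @ 70); take F (8 @ 99); take 5/24 of C → 28.33. Capacity used 35/35.
Total value = 679.33

679.33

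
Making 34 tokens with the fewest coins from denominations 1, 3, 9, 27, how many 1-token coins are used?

1

34 = 1×27 + 2×3 + 1×1
Count of 1: 1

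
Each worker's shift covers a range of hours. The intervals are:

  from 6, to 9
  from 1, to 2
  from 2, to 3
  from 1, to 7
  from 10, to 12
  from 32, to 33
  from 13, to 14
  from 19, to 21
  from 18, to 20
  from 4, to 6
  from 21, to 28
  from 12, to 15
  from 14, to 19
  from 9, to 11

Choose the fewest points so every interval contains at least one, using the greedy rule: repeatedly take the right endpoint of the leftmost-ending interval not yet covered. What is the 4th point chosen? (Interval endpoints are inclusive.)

Process intervals by earliest right end; each time one isn't hit yet, stab at its right endpoint.
Sorted: [1,2] [2,3] [4,6] [1,7] [6,9] [9,11] [10,12] [13,14] [12,15] [14,19] [18,20] [19,21] [21,28] [32,33]
{[1,2],[2,3]} hit by 2; {[4,6],[1,7],[6,9]} hit by 6; {[9,11],[10,12]} hit by 11; {[13,14],[12,15],[14,19]} hit by 14; {[18,20],[19,21]} hit by 20; {[21,28]} hit by 28; {[32,33]} hit by 33.
Points: 2, 6, 11, 14, 20, 28, 33 (7 total).

14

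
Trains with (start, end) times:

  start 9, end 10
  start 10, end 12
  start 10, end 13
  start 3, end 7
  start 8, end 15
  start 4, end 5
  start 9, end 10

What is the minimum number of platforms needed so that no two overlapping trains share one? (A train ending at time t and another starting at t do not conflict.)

3

Count concurrent intervals with a sweep; the peak is the room count.
starts: [3, 4, 8, 9, 9, 10, 10]
ends:   [5, 7, 10, 10, 12, 13, 15]
s3→1 s4→2 e5→1 e7→0 s8→1 s9→2 s9→3  — peak 3.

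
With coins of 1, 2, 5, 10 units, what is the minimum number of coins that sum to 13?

3

Use the largest denomination that fits, subtract, and repeat.
13 = 1×10 + 1×2 + 1×1
Total coins = 1 + 1 + 1 = 3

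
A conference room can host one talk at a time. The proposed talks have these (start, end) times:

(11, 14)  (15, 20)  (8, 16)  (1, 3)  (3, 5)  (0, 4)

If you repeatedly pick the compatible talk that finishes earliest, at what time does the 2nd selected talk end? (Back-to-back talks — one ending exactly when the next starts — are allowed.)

Sort by end time and greedily take each interval whose start is ≥ the last chosen end.
By end time: (1,3), (0,4), (3,5), (11,14), (8,16), (15,20).
Pick (1,3); next start ≥ 3 → (3,5); next start ≥ 5 → (11,14); next start ≥ 14 → (15,20).
Selected: (1,3) (3,5) (11,14) (15,20)

5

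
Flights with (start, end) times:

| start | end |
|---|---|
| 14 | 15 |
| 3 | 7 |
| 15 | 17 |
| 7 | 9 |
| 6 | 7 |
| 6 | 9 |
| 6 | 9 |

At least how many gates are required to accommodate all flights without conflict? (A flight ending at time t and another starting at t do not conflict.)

4

starts: [3, 6, 6, 6, 7, 14, 15]
ends:   [7, 7, 9, 9, 9, 15, 17]
s3→1 s6→2 s6→3 s6→4  — peak 4.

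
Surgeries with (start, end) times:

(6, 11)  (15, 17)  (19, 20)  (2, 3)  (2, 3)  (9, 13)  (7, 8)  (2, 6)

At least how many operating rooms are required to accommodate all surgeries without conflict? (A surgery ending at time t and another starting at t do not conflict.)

The answer is the maximum number of intervals overlapping at any instant.
starts: [2, 2, 2, 6, 7, 9, 15, 19]
ends:   [3, 3, 6, 8, 11, 13, 17, 20]
s2→1 s2→2 s2→3  — peak 3.

3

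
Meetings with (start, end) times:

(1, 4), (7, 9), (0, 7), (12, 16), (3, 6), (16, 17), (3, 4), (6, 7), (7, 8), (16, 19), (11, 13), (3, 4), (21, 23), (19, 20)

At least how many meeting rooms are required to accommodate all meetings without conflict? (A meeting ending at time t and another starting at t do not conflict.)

Count concurrent intervals with a sweep; the peak is the room count.
starts: [0, 1, 3, 3, 3, 6, 7, 7, 11, 12, 16, 16, 19, 21]
ends:   [4, 4, 4, 6, 7, 7, 8, 9, 13, 16, 17, 19, 20, 23]
s0→1 s1→2 s3→3 s3→4 s3→5  — peak 5.

5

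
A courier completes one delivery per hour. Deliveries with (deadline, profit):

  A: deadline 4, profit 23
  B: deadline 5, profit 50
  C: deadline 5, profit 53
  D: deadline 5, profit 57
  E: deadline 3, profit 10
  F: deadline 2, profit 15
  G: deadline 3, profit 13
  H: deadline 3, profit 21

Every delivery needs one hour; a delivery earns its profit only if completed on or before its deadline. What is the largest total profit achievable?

By profit: D(d5,57), C(d5,53), B(d5,50), A(d4,23), H(d3,21), F(d2,15), G(d3,13), E(d3,10)
D→slot 5; C→slot 4; B→slot 3; A→slot 2; H→slot 1; F skipped; G skipped; E skipped.
Profit = 21 + 23 + 50 + 53 + 57 = 204

204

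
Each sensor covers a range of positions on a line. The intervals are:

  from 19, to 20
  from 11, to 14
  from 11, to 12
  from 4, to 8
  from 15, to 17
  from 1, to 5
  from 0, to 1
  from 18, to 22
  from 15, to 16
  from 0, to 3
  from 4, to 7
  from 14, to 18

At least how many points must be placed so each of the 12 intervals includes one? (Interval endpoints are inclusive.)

By right end: [0,1]  [0,3]  [1,5]  [4,7]  [4,8]  [11,12]  [11,14]  [15,16]  [15,17]  [14,18]  [19,20]  [18,22]
[0,1] uncovered → point at 1; [4,7] uncovered → point at 7; [11,12] uncovered → point at 12; [15,16] uncovered → point at 16; [19,20] uncovered → point at 20.
Points: 1, 7, 12, 16, 20 (5 total).

5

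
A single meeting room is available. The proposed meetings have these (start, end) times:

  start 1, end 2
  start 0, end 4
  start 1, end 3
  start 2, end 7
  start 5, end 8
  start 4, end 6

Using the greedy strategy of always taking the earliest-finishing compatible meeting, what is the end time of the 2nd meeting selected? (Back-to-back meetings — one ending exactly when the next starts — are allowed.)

6

By end time: (1,2), (1,3), (0,4), (4,6), (2,7), (5,8).
Pick (1,2); next start ≥ 2 → (4,6).
Selected: (1,2) (4,6)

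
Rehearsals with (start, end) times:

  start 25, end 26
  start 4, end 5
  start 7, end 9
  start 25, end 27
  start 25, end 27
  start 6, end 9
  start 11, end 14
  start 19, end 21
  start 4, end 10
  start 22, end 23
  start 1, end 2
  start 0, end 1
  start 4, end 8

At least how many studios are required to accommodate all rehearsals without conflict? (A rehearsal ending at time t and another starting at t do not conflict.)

4

Count concurrent intervals with a sweep; the peak is the room count.
starts: [0, 1, 4, 4, 4, 6, 7, 11, 19, 22, 25, 25, 25]
ends:   [1, 2, 5, 8, 9, 9, 10, 14, 21, 23, 26, 27, 27]
s0→1 e1→0 s1→1 e2→0 s4→1 s4→2 s4→3 e5→2 s6→3 s7→4  — peak 4.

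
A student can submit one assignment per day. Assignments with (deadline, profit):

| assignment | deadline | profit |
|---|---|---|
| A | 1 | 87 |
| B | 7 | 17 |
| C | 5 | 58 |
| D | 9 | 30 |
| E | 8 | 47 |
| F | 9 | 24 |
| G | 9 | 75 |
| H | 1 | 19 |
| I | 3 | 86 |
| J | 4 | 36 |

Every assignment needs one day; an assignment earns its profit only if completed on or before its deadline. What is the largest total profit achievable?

Sort by profit descending; place each in the latest free slot ≤ its deadline.
Profit order: A=87 I=86 G=75 C=58 E=47 J=36 D=30 F=24 H=19 B=17
Assign: A→slot 1, I→slot 3, G→slot 9, C→slot 5, E→slot 8, J→slot 4, D→slot 7, F→slot 6, H skipped, B→slot 2.
Slots: [1:A] [2:B] [3:I] [4:J] [5:C] [6:F] [7:D] [8:E] [9:G]
Profit = 87 + 17 + 86 + 36 + 58 + 24 + 30 + 47 + 75 = 460

460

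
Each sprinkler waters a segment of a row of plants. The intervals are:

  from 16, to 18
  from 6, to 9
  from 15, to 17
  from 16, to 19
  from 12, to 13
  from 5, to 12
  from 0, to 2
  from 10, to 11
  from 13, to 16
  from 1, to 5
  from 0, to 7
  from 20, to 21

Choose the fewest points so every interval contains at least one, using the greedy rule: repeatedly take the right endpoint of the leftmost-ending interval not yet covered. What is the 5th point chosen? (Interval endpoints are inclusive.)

17

Sort by right endpoint; whenever an interval is uncovered, place a point at its right end.
By right end: [0,2]  [1,5]  [0,7]  [6,9]  [10,11]  [5,12]  [12,13]  [13,16]  [15,17]  [16,18]  [16,19]  [20,21]
[0,2] uncovered → point at 2; [6,9] uncovered → point at 9; [10,11] uncovered → point at 11; [12,13] uncovered → point at 13; [15,17] uncovered → point at 17; [20,21] uncovered → point at 21.
Points: 2, 9, 11, 13, 17, 21 (6 total).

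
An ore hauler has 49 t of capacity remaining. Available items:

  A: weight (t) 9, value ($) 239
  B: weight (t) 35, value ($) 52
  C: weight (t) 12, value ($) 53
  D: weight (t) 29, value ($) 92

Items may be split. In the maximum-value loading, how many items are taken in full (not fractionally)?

2

Sort by value per unit weight and fill in that order.
Ratios (sorted): A 26.56, C 4.42, D 3.17, B 1.49
take A (9 @ 239); take C (12 @ 53); take 28/29 of D → 88.83. Capacity used 49/49.
2 item(s) taken whole; one partial (take 28/29 of D).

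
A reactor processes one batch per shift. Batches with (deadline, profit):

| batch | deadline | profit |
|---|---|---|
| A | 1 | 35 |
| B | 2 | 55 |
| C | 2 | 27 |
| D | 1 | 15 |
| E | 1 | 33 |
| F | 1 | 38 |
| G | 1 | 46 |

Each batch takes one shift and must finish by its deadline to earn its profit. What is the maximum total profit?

101

Sort by profit descending; place each in the latest free slot ≤ its deadline.
Profit order: B=55 G=46 F=38 A=35 E=33 C=27 D=15
Assign: B→slot 2, G→slot 1, F skipped, A skipped, E skipped, C skipped, D skipped.
Slots: [1:G] [2:B]
Profit = 46 + 55 = 101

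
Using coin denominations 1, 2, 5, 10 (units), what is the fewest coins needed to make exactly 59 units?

Use the largest denomination that fits, subtract, and repeat.
59 − 5×10→9 − 1×5→4 − 2×2→0
Total coins = 5 + 1 + 2 = 8

8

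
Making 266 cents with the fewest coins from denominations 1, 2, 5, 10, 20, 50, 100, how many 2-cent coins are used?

266 − 2×100→66 − 1×50→16 − 1×10→6 − 1×5→1 − 1×1→0
Count of 2: 0

0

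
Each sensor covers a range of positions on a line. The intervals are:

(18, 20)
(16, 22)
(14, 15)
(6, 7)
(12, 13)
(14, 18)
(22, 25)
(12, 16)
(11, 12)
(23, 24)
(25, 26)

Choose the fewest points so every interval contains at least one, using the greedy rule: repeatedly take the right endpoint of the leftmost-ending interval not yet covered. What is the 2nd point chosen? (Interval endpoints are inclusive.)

Process intervals by earliest right end; each time one isn't hit yet, stab at its right endpoint.
By right end: [6,7]  [11,12]  [12,13]  [14,15]  [12,16]  [14,18]  [18,20]  [16,22]  [23,24]  [22,25]  [25,26]
[6,7] uncovered → point at 7; [11,12] uncovered → point at 12; [14,15] uncovered → point at 15; [18,20] uncovered → point at 20; [23,24] uncovered → point at 24; [25,26] uncovered → point at 26.
Points: 7, 12, 15, 20, 24, 26 (6 total).

12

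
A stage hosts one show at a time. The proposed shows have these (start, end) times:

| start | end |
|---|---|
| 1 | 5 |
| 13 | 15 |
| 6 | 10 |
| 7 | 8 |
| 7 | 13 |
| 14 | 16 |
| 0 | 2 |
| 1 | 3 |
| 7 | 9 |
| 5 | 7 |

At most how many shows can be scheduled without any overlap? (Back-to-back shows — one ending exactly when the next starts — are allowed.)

4

Sorted by end: (0,2)  (1,3)  (1,5)  (5,7)  (7,8)  (7,9)  (6,10)  (7,13)  (13,15)  (14,16)
take (0,2); take (5,7); take (7,8); skip (6,10); take (13,15); skip (14,16).
Selected 4 shows.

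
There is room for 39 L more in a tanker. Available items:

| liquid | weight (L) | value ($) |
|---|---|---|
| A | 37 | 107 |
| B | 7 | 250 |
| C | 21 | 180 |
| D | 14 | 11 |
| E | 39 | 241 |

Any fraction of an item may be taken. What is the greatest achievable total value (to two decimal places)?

Sort by value per unit weight and fill in that order.
Ratios (sorted): B 35.71, C 8.57, E 6.18, A 2.89, D 0.79
take B (7 @ 250); take C (21 @ 180); take 11/39 of E → 67.97. Capacity used 39/39.
Total value = 497.97

497.97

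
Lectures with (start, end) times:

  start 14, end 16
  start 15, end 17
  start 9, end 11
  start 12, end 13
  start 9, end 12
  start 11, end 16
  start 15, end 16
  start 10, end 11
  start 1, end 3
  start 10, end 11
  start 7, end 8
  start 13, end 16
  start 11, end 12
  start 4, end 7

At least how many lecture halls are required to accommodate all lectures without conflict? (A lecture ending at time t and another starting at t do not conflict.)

5

starts: [1, 4, 7, 9, 9, 10, 10, 11, 11, 12, 13, 14, 15, 15]
ends:   [3, 7, 8, 11, 11, 11, 12, 12, 13, 16, 16, 16, 16, 17]
s1→1 e3→0 s4→1 e7→0 s7→1 e8→0 s9→1 s9→2 s10→3 s10→4 e11→3 e11→2 e11→1 s11→2 s11→3 e12→2 e12→1 s12→2 e13→1 s13→2 s14→3 s15→4 s15→5  — peak 5.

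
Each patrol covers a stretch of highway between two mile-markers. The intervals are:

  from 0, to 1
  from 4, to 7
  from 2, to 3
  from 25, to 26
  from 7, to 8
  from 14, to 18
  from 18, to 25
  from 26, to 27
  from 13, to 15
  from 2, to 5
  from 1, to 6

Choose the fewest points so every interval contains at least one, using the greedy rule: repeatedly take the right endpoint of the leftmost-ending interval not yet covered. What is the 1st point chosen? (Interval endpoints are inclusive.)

1

Process intervals by earliest right end; each time one isn't hit yet, stab at its right endpoint.
By right end: [0,1]  [2,3]  [2,5]  [1,6]  [4,7]  [7,8]  [13,15]  [14,18]  [18,25]  [25,26]  [26,27]
[0,1] uncovered → point at 1; [2,3] uncovered → point at 3; [4,7] uncovered → point at 7; [13,15] uncovered → point at 15; [18,25] uncovered → point at 25; [26,27] uncovered → point at 27.
Points: 1, 3, 7, 15, 25, 27 (6 total).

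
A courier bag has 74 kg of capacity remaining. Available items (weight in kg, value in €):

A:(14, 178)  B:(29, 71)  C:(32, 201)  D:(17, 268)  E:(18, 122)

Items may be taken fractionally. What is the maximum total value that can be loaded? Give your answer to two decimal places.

725.03

Ratios (sorted): D 15.76, A 12.71, E 6.78, C 6.28, B 2.45
take D (17 @ 268); take A (14 @ 178); take E (18 @ 122); take 25/32 of C → 157.03. Capacity used 74/74.
Total value = 725.03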